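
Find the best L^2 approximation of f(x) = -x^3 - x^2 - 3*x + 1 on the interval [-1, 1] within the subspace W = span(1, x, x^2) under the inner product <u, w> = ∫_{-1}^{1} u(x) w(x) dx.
g(x) = -x^2 - 18*x/5 + 1

The best approximation g ∈ W is the orthogonal projection of f onto W. Writing g = a_0 + a_1 x + a_2 x^2, the coefficients solve the normal equations G · a = b where
  G_{ij} = <φ_i, φ_j> and b_i = <f, φ_i>, with φ_0 = 1, φ_1 = x, φ_2 = x^2.
G =
  [2, 0, 2/3]
  [0, 2/3, 0]
  [2/3, 0, 2/5],
b = (4/3, -12/5, 4/15).
Solving gives a_0 = 1, a_1 = -18/5, a_2 = -1, so
  g(x) = -x^2 - 18*x/5 + 1.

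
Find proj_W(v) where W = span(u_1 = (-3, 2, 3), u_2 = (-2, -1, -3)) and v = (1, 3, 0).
proj_W(v) = (139/283, 129/283, 336/283)

Set up U = [u_1 | ... | u_2] ∈ R^(3×2). The projector onto W = col(U) is P = U (U^T U)^(-1) U^T.
Compute U^T U =
  [22, -5]
  [-5, 14],
and U^T v = (3, -5).
Solve U^T U · c = U^T v for the coefficients: c = (17/283, -95/283). The projection is proj_W(v) = U c.
Check: (v - proj_W(v)) · u_1 = 0  (should be 0).
Check: (v - proj_W(v)) · u_2 = 0  (should be 0).
Result: proj_W(v) = (139/283, 129/283, 336/283).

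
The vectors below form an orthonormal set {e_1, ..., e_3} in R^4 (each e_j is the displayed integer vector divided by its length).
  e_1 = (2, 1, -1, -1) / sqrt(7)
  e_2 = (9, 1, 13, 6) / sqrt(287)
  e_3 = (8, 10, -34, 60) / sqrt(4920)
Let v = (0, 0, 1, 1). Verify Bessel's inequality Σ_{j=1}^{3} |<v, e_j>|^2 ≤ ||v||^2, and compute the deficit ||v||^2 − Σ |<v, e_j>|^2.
Σ |<v, e_j>|^2 = 59/30; ||v||^2 = 2; deficit = 1/30

Write each e_j = u_j / sqrt(<u_j, u_j>) where u_j is the displayed integer vector. Then <v, e_j> = <v, u_j> / sqrt(<u_j, u_j>), so |<v, e_j>|^2 = <v, u_j>^2 / <u_j, u_j>.
Coefficients: <v, e_1> = -2/sqrt(7), <v, e_2> = 19/sqrt(287), <v, e_3> = 26/sqrt(4920).
Square and sum: Σ |<v, e_j>|^2 = 59/30.
Compute ||v||^2 = v·v = 2.
Deficit = 2 − 59/30 = 1/30 ≥ 0, confirming Bessel's inequality. (The deficit equals ||v − Σ <v,e_j> e_j||^2, the squared distance from v to span{e_j}.)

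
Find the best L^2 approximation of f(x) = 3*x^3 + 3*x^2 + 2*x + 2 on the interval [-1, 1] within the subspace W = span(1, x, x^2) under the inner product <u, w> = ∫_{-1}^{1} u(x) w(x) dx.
g(x) = 3*x^2 + 19*x/5 + 2

The best approximation g ∈ W is the orthogonal projection of f onto W. Writing g = a_0 + a_1 x + a_2 x^2, the coefficients solve the normal equations G · a = b where
  G_{ij} = <φ_i, φ_j> and b_i = <f, φ_i>, with φ_0 = 1, φ_1 = x, φ_2 = x^2.
G =
  [2, 0, 2/3]
  [0, 2/3, 0]
  [2/3, 0, 2/5],
b = (6, 38/15, 38/15).
Solving gives a_0 = 2, a_1 = 19/5, a_2 = 3, so
  g(x) = 3*x^2 + 19*x/5 + 2.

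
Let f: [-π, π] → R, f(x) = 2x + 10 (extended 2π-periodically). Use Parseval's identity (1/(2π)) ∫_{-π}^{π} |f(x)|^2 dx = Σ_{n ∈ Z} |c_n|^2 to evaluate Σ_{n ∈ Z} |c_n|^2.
Σ |c_n|^2 = 4π^2/3 + 100

Expand and integrate term by term over [-π, π]:
  ∫ (2x)^2 dx = 4·(2π^3/3); ∫ 2·2·(10)·x dx = 0 (odd integrand); ∫ 10^2 dx = 100·2π.
So (1/(2π)) ∫_{-π}^{π} (2x + 10)^2 dx = 4π^2/3 + 100 = 4π^2/3 + 100.
Parseval ⇒ Σ |c_n|^2 = 4π^2/3 + 100.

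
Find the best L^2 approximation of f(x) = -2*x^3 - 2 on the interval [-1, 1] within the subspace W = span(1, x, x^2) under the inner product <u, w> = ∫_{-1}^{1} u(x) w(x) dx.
g(x) = -6*x/5 - 2

The best approximation g ∈ W is the orthogonal projection of f onto W. Writing g = a_0 + a_1 x + a_2 x^2, the coefficients solve the normal equations G · a = b where
  G_{ij} = <φ_i, φ_j> and b_i = <f, φ_i>, with φ_0 = 1, φ_1 = x, φ_2 = x^2.
G =
  [2, 0, 2/3]
  [0, 2/3, 0]
  [2/3, 0, 2/5],
b = (-4, -4/5, -4/3).
Solving gives a_0 = -2, a_1 = -6/5, a_2 = 0, so
  g(x) = -6*x/5 - 2.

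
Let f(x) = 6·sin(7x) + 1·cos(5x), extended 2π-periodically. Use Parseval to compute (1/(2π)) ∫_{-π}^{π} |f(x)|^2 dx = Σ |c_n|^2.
Σ |c_n|^2 = 37/2

Expand |f|^2 and use orthogonality of {sin(nx), cos(mx)} on [-π, π]:
  ∫_{-π}^{π} sin(nx)^2 dx = π, ∫ cos(mx)^2 dx = π, and cross terms integrate to 0.
So ∫_{-π}^{π} f(x)^2 dx = 6^2 · π + 1^2 · π = (36 + 1)π.
Divide by 2π: (36 + 1)/2 = 37/2.
By Parseval, this equals Σ |c_n|^2.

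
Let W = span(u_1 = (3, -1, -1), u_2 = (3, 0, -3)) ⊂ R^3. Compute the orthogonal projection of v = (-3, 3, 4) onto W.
proj_W(v) = (-25/6, 2/3, 17/6)

Set up U = [u_1 | ... | u_2] ∈ R^(3×2). The projector onto W = col(U) is P = U (U^T U)^(-1) U^T.
Compute U^T U =
  [11, 12]
  [12, 18],
and U^T v = (-16, -21).
Solve U^T U · c = U^T v for the coefficients: c = (-2/3, -13/18). The projection is proj_W(v) = U c.
Check: (v - proj_W(v)) · u_1 = 0  (should be 0).
Check: (v - proj_W(v)) · u_2 = 0  (should be 0).
Result: proj_W(v) = (-25/6, 2/3, 17/6).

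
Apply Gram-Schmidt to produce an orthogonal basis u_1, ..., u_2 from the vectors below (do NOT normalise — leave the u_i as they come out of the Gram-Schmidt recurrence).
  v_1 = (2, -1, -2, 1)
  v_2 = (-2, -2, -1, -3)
Orthogonal basis:
  u_1 = (2, -1, -2, 1)
  u_2 = (-7/5, -23/10, -8/5, -27/10)

Apply the Gram-Schmidt recurrence
  u_1 = v_1
  u_i = v_i − Σ_{j<i} ((v_i · u_j) / (u_j · u_j)) · u_j.

Step by step this gives:
  u_1 = (2, -1, -2, 1)
  u_2 = (-7/5, -23/10, -8/5, -27/10)

Orthogonality check:
  u_2 · u_1 = 0 (should be 0)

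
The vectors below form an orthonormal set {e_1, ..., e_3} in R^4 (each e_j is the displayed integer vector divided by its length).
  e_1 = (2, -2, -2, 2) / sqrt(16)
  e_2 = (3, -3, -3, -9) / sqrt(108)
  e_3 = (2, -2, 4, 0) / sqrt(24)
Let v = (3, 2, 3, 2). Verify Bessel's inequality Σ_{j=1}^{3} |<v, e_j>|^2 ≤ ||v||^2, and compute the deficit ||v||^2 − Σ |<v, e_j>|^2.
Σ |<v, e_j>|^2 = 27/2; ||v||^2 = 26; deficit = 25/2

Write each e_j = u_j / sqrt(<u_j, u_j>) where u_j is the displayed integer vector. Then <v, e_j> = <v, u_j> / sqrt(<u_j, u_j>), so |<v, e_j>|^2 = <v, u_j>^2 / <u_j, u_j>.
Coefficients: <v, e_1> = 0/sqrt(16), <v, e_2> = -24/sqrt(108), <v, e_3> = 14/sqrt(24).
Square and sum: Σ |<v, e_j>|^2 = 27/2.
Compute ||v||^2 = v·v = 26.
Deficit = 26 − 27/2 = 25/2 ≥ 0, confirming Bessel's inequality. (The deficit equals ||v − Σ <v,e_j> e_j||^2, the squared distance from v to span{e_j}.)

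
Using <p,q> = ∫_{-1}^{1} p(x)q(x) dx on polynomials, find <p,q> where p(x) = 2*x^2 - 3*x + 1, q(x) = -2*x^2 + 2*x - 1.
<p,q> = -154/15

Expand the product: p(x)·q(x) = -4*x^4 + 10*x^3 - 10*x^2 + 5*x - 1.
∫_{-1}^{1} of each monomial x^k gives [2/(k+1) if k even, 0 if k odd]. Integrating term-by-term (or equivalently evaluating the antiderivative F(x) = -4*x^5/5 + 5*x^4/2 - 10*x^3/3 + 5*x^2/2 - x at the endpoints):
  F(1) − F(−1) = -2/15 − (152/15) = -154/15.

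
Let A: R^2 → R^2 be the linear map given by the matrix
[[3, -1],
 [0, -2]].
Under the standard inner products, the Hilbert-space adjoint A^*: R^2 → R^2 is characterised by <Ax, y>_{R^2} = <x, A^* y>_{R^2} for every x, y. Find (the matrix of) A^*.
A^* = A^T =
[[3, 0],
 [-1, -2]]

For real matrices with standard dot products, the defining identity <Ax, y> = <x, A^* y> gives (Ax)^T y = x^T (A^*) y, i.e. x^T A^T y = x^T (A^*) y. Since this holds for all x, y, we must have A^* = A^T. Therefore
A^* =
[[3, 0],
 [-1, -2]].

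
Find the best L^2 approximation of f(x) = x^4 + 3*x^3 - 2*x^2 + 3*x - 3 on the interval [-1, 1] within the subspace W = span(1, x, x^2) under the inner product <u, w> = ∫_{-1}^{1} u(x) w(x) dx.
g(x) = -8*x^2/7 + 24*x/5 - 108/35

The best approximation g ∈ W is the orthogonal projection of f onto W. Writing g = a_0 + a_1 x + a_2 x^2, the coefficients solve the normal equations G · a = b where
  G_{ij} = <φ_i, φ_j> and b_i = <f, φ_i>, with φ_0 = 1, φ_1 = x, φ_2 = x^2.
G =
  [2, 0, 2/3]
  [0, 2/3, 0]
  [2/3, 0, 2/5],
b = (-104/15, 16/5, -88/35).
Solving gives a_0 = -108/35, a_1 = 24/5, a_2 = -8/7, so
  g(x) = -8*x^2/7 + 24*x/5 - 108/35.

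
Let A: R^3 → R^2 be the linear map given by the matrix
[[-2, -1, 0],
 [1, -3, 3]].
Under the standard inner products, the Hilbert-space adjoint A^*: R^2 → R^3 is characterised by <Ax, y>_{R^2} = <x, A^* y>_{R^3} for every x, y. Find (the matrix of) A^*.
A^* = A^T =
[[-2, 1],
 [-1, -3],
 [0, 3]]

For real matrices with standard dot products, the defining identity <Ax, y> = <x, A^* y> gives (Ax)^T y = x^T (A^*) y, i.e. x^T A^T y = x^T (A^*) y. Since this holds for all x, y, we must have A^* = A^T. Therefore
A^* =
[[-2, 1],
 [-1, -3],
 [0, 3]].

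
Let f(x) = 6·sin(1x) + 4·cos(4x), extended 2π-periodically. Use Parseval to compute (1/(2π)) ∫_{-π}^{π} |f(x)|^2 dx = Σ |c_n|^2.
Σ |c_n|^2 = 26

Expand |f|^2 and use orthogonality of {sin(nx), cos(mx)} on [-π, π]:
  ∫_{-π}^{π} sin(nx)^2 dx = π, ∫ cos(mx)^2 dx = π, and cross terms integrate to 0.
So ∫_{-π}^{π} f(x)^2 dx = 6^2 · π + 4^2 · π = (36 + 16)π.
Divide by 2π: (36 + 16)/2 = 26.
By Parseval, this equals Σ |c_n|^2.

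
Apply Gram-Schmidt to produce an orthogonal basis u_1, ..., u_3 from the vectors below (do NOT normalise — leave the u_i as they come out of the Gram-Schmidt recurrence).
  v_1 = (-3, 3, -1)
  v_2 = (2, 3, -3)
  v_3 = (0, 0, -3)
Orthogonal basis:
  u_1 = (-3, 3, -1)
  u_2 = (56/19, 39/19, -51/19)
  u_3 = (-135/191, -495/382, -675/382)

Apply the Gram-Schmidt recurrence
  u_1 = v_1
  u_i = v_i − Σ_{j<i} ((v_i · u_j) / (u_j · u_j)) · u_j.

Step by step this gives:
  u_1 = (-3, 3, -1)
  u_2 = (56/19, 39/19, -51/19)
  u_3 = (-135/191, -495/382, -675/382)

Orthogonality check:
  u_2 · u_1 = 0 (should be 0)
  u_3 · u_1 = 0 (should be 0)
  u_3 · u_2 = 0 (should be 0)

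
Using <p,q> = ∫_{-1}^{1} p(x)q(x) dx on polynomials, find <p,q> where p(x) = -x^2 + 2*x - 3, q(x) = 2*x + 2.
<p,q> = -32/3

Expand the product: p(x)·q(x) = -2*x^3 + 2*x^2 - 2*x - 6.
∫_{-1}^{1} of each monomial x^k gives [2/(k+1) if k even, 0 if k odd]. Integrating term-by-term (or equivalently evaluating the antiderivative F(x) = -x^4/2 + 2*x^3/3 - x^2 - 6*x at the endpoints):
  F(1) − F(−1) = -41/6 − (23/6) = -32/3.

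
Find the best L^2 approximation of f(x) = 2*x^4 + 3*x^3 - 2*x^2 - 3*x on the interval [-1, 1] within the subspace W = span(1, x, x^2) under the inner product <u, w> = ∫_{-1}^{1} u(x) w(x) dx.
g(x) = -2*x^2/7 - 6*x/5 - 6/35

The best approximation g ∈ W is the orthogonal projection of f onto W. Writing g = a_0 + a_1 x + a_2 x^2, the coefficients solve the normal equations G · a = b where
  G_{ij} = <φ_i, φ_j> and b_i = <f, φ_i>, with φ_0 = 1, φ_1 = x, φ_2 = x^2.
G =
  [2, 0, 2/3]
  [0, 2/3, 0]
  [2/3, 0, 2/5],
b = (-8/15, -4/5, -8/35).
Solving gives a_0 = -6/35, a_1 = -6/5, a_2 = -2/7, so
  g(x) = -2*x^2/7 - 6*x/5 - 6/35.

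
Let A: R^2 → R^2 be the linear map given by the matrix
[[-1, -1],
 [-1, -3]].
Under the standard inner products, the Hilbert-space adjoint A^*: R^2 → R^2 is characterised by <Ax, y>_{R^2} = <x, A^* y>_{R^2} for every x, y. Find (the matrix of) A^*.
A^* = A^T =
[[-1, -1],
 [-1, -3]]

For real matrices with standard dot products, the defining identity <Ax, y> = <x, A^* y> gives (Ax)^T y = x^T (A^*) y, i.e. x^T A^T y = x^T (A^*) y. Since this holds for all x, y, we must have A^* = A^T. Therefore
A^* =
[[-1, -1],
 [-1, -3]].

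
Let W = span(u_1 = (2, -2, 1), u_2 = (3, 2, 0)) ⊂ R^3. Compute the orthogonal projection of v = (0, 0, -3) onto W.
proj_W(v) = (-60/113, 90/113, -39/113)

Set up U = [u_1 | ... | u_2] ∈ R^(3×2). The projector onto W = col(U) is P = U (U^T U)^(-1) U^T.
Compute U^T U =
  [9, 2]
  [2, 13],
and U^T v = (-3, 0).
Solve U^T U · c = U^T v for the coefficients: c = (-39/113, 6/113). The projection is proj_W(v) = U c.
Check: (v - proj_W(v)) · u_1 = 0  (should be 0).
Check: (v - proj_W(v)) · u_2 = 0  (should be 0).
Result: proj_W(v) = (-60/113, 90/113, -39/113).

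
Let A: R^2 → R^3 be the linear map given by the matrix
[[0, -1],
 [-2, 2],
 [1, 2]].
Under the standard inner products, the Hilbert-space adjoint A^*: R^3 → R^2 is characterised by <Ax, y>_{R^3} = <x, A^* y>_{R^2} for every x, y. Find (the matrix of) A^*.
A^* = A^T =
[[0, -2, 1],
 [-1, 2, 2]]

For real matrices with standard dot products, the defining identity <Ax, y> = <x, A^* y> gives (Ax)^T y = x^T (A^*) y, i.e. x^T A^T y = x^T (A^*) y. Since this holds for all x, y, we must have A^* = A^T. Therefore
A^* =
[[0, -2, 1],
 [-1, 2, 2]].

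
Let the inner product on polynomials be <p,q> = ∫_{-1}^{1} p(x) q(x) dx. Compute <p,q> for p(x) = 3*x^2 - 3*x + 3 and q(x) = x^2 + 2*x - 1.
<p,q> = -44/5

Expand the product: p(x)·q(x) = 3*x^4 + 3*x^3 - 6*x^2 + 9*x - 3.
∫_{-1}^{1} of each monomial x^k gives [2/(k+1) if k even, 0 if k odd]. Integrating term-by-term (or equivalently evaluating the antiderivative F(x) = 3*x^5/5 + 3*x^4/4 - 2*x^3 + 9*x^2/2 - 3*x at the endpoints):
  F(1) − F(−1) = 17/20 − (193/20) = -44/5.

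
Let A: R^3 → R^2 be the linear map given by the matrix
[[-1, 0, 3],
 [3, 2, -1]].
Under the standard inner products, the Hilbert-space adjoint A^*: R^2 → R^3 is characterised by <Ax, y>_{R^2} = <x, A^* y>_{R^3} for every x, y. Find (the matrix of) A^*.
A^* = A^T =
[[-1, 3],
 [0, 2],
 [3, -1]]

For real matrices with standard dot products, the defining identity <Ax, y> = <x, A^* y> gives (Ax)^T y = x^T (A^*) y, i.e. x^T A^T y = x^T (A^*) y. Since this holds for all x, y, we must have A^* = A^T. Therefore
A^* =
[[-1, 3],
 [0, 2],
 [3, -1]].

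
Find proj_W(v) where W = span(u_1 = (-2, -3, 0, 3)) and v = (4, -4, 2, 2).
proj_W(v) = (-10/11, -15/11, 0, 15/11)

Set up U = [u_1 | ... | u_1] ∈ R^(4×1). The projector onto W = col(U) is P = U (U^T U)^(-1) U^T.
Compute U^T U =
  [22],
and U^T v = (10).
Solve U^T U · c = U^T v for the coefficients: c = (5/11). The projection is proj_W(v) = U c.
Check: (v - proj_W(v)) · u_1 = 0  (should be 0).
Result: proj_W(v) = (-10/11, -15/11, 0, 15/11).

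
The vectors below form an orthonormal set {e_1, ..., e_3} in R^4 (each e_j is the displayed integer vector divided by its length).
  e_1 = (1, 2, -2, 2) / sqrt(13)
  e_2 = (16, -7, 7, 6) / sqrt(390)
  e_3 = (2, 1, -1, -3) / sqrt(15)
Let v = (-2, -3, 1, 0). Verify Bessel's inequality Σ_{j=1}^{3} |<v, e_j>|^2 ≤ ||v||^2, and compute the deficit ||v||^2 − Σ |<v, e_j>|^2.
Σ |<v, e_j>|^2 = 12; ||v||^2 = 14; deficit = 2

Write each e_j = u_j / sqrt(<u_j, u_j>) where u_j is the displayed integer vector. Then <v, e_j> = <v, u_j> / sqrt(<u_j, u_j>), so |<v, e_j>|^2 = <v, u_j>^2 / <u_j, u_j>.
Coefficients: <v, e_1> = -10/sqrt(13), <v, e_2> = -4/sqrt(390), <v, e_3> = -8/sqrt(15).
Square and sum: Σ |<v, e_j>|^2 = 12.
Compute ||v||^2 = v·v = 14.
Deficit = 14 − 12 = 2 ≥ 0, confirming Bessel's inequality. (The deficit equals ||v − Σ <v,e_j> e_j||^2, the squared distance from v to span{e_j}.)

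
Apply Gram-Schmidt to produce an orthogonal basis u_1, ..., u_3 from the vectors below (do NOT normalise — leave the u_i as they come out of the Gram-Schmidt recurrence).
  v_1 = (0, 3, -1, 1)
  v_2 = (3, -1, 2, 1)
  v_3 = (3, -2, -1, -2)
Orthogonal basis:
  u_1 = (0, 3, -1, 1)
  u_2 = (3, 1/11, 18/11, 15/11)
  u_3 = (300/149, -18/149, -324/149, -270/149)

Apply the Gram-Schmidt recurrence
  u_1 = v_1
  u_i = v_i − Σ_{j<i} ((v_i · u_j) / (u_j · u_j)) · u_j.

Step by step this gives:
  u_1 = (0, 3, -1, 1)
  u_2 = (3, 1/11, 18/11, 15/11)
  u_3 = (300/149, -18/149, -324/149, -270/149)

Orthogonality check:
  u_2 · u_1 = 0 (should be 0)
  u_3 · u_1 = 0 (should be 0)
  u_3 · u_2 = 0 (should be 0)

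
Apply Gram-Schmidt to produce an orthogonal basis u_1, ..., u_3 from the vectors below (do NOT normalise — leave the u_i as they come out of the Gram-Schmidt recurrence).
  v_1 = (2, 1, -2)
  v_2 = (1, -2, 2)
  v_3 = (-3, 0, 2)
Orthogonal basis:
  u_1 = (2, 1, -2)
  u_2 = (17/9, -14/9, 10/9)
  u_3 = (8/65, 24/65, 4/13)

Apply the Gram-Schmidt recurrence
  u_1 = v_1
  u_i = v_i − Σ_{j<i} ((v_i · u_j) / (u_j · u_j)) · u_j.

Step by step this gives:
  u_1 = (2, 1, -2)
  u_2 = (17/9, -14/9, 10/9)
  u_3 = (8/65, 24/65, 4/13)

Orthogonality check:
  u_2 · u_1 = 0 (should be 0)
  u_3 · u_1 = 0 (should be 0)
  u_3 · u_2 = 0 (should be 0)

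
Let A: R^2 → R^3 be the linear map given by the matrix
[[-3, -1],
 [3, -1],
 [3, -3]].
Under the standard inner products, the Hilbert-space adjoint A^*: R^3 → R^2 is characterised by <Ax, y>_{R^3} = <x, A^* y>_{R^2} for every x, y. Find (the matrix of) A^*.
A^* = A^T =
[[-3, 3, 3],
 [-1, -1, -3]]

For real matrices with standard dot products, the defining identity <Ax, y> = <x, A^* y> gives (Ax)^T y = x^T (A^*) y, i.e. x^T A^T y = x^T (A^*) y. Since this holds for all x, y, we must have A^* = A^T. Therefore
A^* =
[[-3, 3, 3],
 [-1, -1, -3]].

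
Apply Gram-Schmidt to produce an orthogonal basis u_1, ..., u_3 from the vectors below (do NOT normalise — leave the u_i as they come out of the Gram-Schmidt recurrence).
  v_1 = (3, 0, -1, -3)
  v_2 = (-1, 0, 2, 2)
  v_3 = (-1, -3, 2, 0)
Orthogonal basis:
  u_1 = (3, 0, -1, -3)
  u_2 = (14/19, 0, 27/19, 5/19)
  u_3 = (-4/5, -3, 3/5, -1)

Apply the Gram-Schmidt recurrence
  u_1 = v_1
  u_i = v_i − Σ_{j<i} ((v_i · u_j) / (u_j · u_j)) · u_j.

Step by step this gives:
  u_1 = (3, 0, -1, -3)
  u_2 = (14/19, 0, 27/19, 5/19)
  u_3 = (-4/5, -3, 3/5, -1)

Orthogonality check:
  u_2 · u_1 = 0 (should be 0)
  u_3 · u_1 = 0 (should be 0)
  u_3 · u_2 = 0 (should be 0)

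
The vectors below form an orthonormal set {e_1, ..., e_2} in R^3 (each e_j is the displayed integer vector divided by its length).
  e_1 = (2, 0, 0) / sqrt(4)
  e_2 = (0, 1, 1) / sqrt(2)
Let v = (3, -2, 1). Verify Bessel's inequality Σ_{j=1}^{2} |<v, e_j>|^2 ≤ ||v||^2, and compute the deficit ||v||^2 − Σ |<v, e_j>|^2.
Σ |<v, e_j>|^2 = 19/2; ||v||^2 = 14; deficit = 9/2

Write each e_j = u_j / sqrt(<u_j, u_j>) where u_j is the displayed integer vector. Then <v, e_j> = <v, u_j> / sqrt(<u_j, u_j>), so |<v, e_j>|^2 = <v, u_j>^2 / <u_j, u_j>.
Coefficients: <v, e_1> = 6/sqrt(4), <v, e_2> = -1/sqrt(2).
Square and sum: Σ |<v, e_j>|^2 = 19/2.
Compute ||v||^2 = v·v = 14.
Deficit = 14 − 19/2 = 9/2 ≥ 0, confirming Bessel's inequality. (The deficit equals ||v − Σ <v,e_j> e_j||^2, the squared distance from v to span{e_j}.)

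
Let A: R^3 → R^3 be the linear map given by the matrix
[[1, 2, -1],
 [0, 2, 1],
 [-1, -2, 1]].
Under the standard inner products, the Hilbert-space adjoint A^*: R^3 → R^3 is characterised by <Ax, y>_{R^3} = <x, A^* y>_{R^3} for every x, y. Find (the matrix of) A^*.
A^* = A^T =
[[1, 0, -1],
 [2, 2, -2],
 [-1, 1, 1]]

For real matrices with standard dot products, the defining identity <Ax, y> = <x, A^* y> gives (Ax)^T y = x^T (A^*) y, i.e. x^T A^T y = x^T (A^*) y. Since this holds for all x, y, we must have A^* = A^T. Therefore
A^* =
[[1, 0, -1],
 [2, 2, -2],
 [-1, 1, 1]].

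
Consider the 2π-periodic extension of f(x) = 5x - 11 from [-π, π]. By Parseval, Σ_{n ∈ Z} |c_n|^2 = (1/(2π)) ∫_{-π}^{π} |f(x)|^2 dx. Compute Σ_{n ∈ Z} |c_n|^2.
Σ |c_n|^2 = 25π^2/3 + 121

Expand and integrate term by term over [-π, π]:
  ∫ (5x)^2 dx = 25·(2π^3/3); ∫ 2·5·(-11)·x dx = 0 (odd integrand); ∫ (-11)^2 dx = 121·2π.
So (1/(2π)) ∫_{-π}^{π} (5x - 11)^2 dx = 25π^2/3 + 121 = 25π^2/3 + 121.
Parseval ⇒ Σ |c_n|^2 = 25π^2/3 + 121.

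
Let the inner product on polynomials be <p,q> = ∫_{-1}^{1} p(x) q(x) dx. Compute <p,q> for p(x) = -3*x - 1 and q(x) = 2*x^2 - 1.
<p,q> = 2/3

Expand the product: p(x)·q(x) = -6*x^3 - 2*x^2 + 3*x + 1.
∫_{-1}^{1} of each monomial x^k gives [2/(k+1) if k even, 0 if k odd]. Integrating term-by-term (or equivalently evaluating the antiderivative F(x) = -3*x^4/2 - 2*x^3/3 + 3*x^2/2 + x at the endpoints):
  F(1) − F(−1) = 1/3 − (-1/3) = 2/3.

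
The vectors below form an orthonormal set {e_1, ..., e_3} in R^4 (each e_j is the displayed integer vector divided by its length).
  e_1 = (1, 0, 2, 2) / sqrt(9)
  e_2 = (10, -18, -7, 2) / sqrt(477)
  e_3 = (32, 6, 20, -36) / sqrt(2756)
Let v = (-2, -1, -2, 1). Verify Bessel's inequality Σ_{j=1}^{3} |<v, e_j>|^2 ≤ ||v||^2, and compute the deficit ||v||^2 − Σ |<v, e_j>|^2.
Σ |<v, e_j>|^2 = 129/13; ||v||^2 = 10; deficit = 1/13

Write each e_j = u_j / sqrt(<u_j, u_j>) where u_j is the displayed integer vector. Then <v, e_j> = <v, u_j> / sqrt(<u_j, u_j>), so |<v, e_j>|^2 = <v, u_j>^2 / <u_j, u_j>.
Coefficients: <v, e_1> = -4/sqrt(9), <v, e_2> = 14/sqrt(477), <v, e_3> = -146/sqrt(2756).
Square and sum: Σ |<v, e_j>|^2 = 129/13.
Compute ||v||^2 = v·v = 10.
Deficit = 10 − 129/13 = 1/13 ≥ 0, confirming Bessel's inequality. (The deficit equals ||v − Σ <v,e_j> e_j||^2, the squared distance from v to span{e_j}.)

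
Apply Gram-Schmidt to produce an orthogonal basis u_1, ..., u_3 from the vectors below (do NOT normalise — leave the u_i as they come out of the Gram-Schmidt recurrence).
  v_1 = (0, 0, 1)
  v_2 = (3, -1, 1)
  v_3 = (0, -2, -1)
Orthogonal basis:
  u_1 = (0, 0, 1)
  u_2 = (3, -1, 0)
  u_3 = (-3/5, -9/5, 0)

Apply the Gram-Schmidt recurrence
  u_1 = v_1
  u_i = v_i − Σ_{j<i} ((v_i · u_j) / (u_j · u_j)) · u_j.

Step by step this gives:
  u_1 = (0, 0, 1)
  u_2 = (3, -1, 0)
  u_3 = (-3/5, -9/5, 0)

Orthogonality check:
  u_2 · u_1 = 0 (should be 0)
  u_3 · u_1 = 0 (should be 0)
  u_3 · u_2 = 0 (should be 0)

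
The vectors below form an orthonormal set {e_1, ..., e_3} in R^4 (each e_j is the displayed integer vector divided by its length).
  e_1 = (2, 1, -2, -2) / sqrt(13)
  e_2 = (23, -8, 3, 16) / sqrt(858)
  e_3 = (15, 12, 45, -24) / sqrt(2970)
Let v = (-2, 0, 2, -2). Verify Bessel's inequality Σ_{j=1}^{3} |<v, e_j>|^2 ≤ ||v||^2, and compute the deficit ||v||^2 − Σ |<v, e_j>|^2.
Σ |<v, e_j>|^2 = 56/5; ||v||^2 = 12; deficit = 4/5

Write each e_j = u_j / sqrt(<u_j, u_j>) where u_j is the displayed integer vector. Then <v, e_j> = <v, u_j> / sqrt(<u_j, u_j>), so |<v, e_j>|^2 = <v, u_j>^2 / <u_j, u_j>.
Coefficients: <v, e_1> = -4/sqrt(13), <v, e_2> = -72/sqrt(858), <v, e_3> = 108/sqrt(2970).
Square and sum: Σ |<v, e_j>|^2 = 56/5.
Compute ||v||^2 = v·v = 12.
Deficit = 12 − 56/5 = 4/5 ≥ 0, confirming Bessel's inequality. (The deficit equals ||v − Σ <v,e_j> e_j||^2, the squared distance from v to span{e_j}.)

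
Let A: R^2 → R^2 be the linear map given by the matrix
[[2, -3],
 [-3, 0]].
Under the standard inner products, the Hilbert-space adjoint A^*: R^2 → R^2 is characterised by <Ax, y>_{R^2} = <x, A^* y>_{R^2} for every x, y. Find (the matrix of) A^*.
A^* = A^T =
[[2, -3],
 [-3, 0]]

For real matrices with standard dot products, the defining identity <Ax, y> = <x, A^* y> gives (Ax)^T y = x^T (A^*) y, i.e. x^T A^T y = x^T (A^*) y. Since this holds for all x, y, we must have A^* = A^T. Therefore
A^* =
[[2, -3],
 [-3, 0]].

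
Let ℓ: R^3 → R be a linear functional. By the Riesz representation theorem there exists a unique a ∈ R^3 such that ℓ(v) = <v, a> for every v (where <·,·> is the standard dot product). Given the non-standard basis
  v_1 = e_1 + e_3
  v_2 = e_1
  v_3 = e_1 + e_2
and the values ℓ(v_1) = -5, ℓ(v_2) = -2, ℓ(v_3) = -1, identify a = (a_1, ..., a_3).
a = (-2, 1, -3)

Write a = (a_1, ..., a_3) in the standard basis. For each basis vector v_i, ℓ(v_i) = <v_i, a> is a linear equation in the a_j's. Collect the n equations into a matrix system V a = ℓ, where row i of V is v_i (expressed in the standard basis). Since V is invertible (lower-triangular with 1s on the diagonal, up to permutation), solve by back-substitution:
  V =
[[1, 0, 1],
 [1, 0, 0],
 [1, 1, 0]]
  V a = (-5, -2, -1)
Solving gives a = (-2, 1, -3).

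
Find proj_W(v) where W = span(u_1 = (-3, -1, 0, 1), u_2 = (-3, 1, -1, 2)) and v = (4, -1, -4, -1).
proj_W(v) = (213/65, 69/65, 1/65, -72/65)

Set up U = [u_1 | ... | u_2] ∈ R^(4×2). The projector onto W = col(U) is P = U (U^T U)^(-1) U^T.
Compute U^T U =
  [11, 10]
  [10, 15],
and U^T v = (-12, -11).
Solve U^T U · c = U^T v for the coefficients: c = (-14/13, -1/65). The projection is proj_W(v) = U c.
Check: (v - proj_W(v)) · u_1 = 0  (should be 0).
Check: (v - proj_W(v)) · u_2 = 0  (should be 0).
Result: proj_W(v) = (213/65, 69/65, 1/65, -72/65).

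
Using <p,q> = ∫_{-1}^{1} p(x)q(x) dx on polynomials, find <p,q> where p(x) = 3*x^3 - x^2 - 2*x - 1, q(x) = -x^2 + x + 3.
<p,q> = -106/15

Expand the product: p(x)·q(x) = -3*x^5 + 4*x^4 + 10*x^3 - 4*x^2 - 7*x - 3.
∫_{-1}^{1} of each monomial x^k gives [2/(k+1) if k even, 0 if k odd]. Integrating term-by-term (or equivalently evaluating the antiderivative F(x) = -x^6/2 + 4*x^5/5 + 5*x^4/2 - 4*x^3/3 - 7*x^2/2 - 3*x at the endpoints):
  F(1) − F(−1) = -151/30 − (61/30) = -106/15.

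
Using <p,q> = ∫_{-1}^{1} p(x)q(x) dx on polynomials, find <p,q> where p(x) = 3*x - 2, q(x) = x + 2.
<p,q> = -6

Expand the product: p(x)·q(x) = 3*x^2 + 4*x - 4.
∫_{-1}^{1} of each monomial x^k gives [2/(k+1) if k even, 0 if k odd]. Integrating term-by-term (or equivalently evaluating the antiderivative F(x) = x^3 + 2*x^2 - 4*x at the endpoints):
  F(1) − F(−1) = -1 − (5) = -6.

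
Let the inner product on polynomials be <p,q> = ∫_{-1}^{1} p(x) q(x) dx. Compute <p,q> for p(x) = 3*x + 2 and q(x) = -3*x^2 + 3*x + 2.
<p,q> = 10

Expand the product: p(x)·q(x) = -9*x^3 + 3*x^2 + 12*x + 4.
∫_{-1}^{1} of each monomial x^k gives [2/(k+1) if k even, 0 if k odd]. Integrating term-by-term (or equivalently evaluating the antiderivative F(x) = -9*x^4/4 + x^3 + 6*x^2 + 4*x at the endpoints):
  F(1) − F(−1) = 35/4 − (-5/4) = 10.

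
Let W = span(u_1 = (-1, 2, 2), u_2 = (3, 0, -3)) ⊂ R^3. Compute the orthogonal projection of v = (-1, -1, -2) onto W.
proj_W(v) = (1/9, -14/9, -8/9)

Set up U = [u_1 | ... | u_2] ∈ R^(3×2). The projector onto W = col(U) is P = U (U^T U)^(-1) U^T.
Compute U^T U =
  [9, -9]
  [-9, 18],
and U^T v = (-5, 3).
Solve U^T U · c = U^T v for the coefficients: c = (-7/9, -2/9). The projection is proj_W(v) = U c.
Check: (v - proj_W(v)) · u_1 = 0  (should be 0).
Check: (v - proj_W(v)) · u_2 = 0  (should be 0).
Result: proj_W(v) = (1/9, -14/9, -8/9).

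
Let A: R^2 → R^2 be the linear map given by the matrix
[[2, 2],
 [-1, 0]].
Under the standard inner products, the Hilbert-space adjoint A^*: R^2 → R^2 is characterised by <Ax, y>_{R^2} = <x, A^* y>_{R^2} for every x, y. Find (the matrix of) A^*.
A^* = A^T =
[[2, -1],
 [2, 0]]

For real matrices with standard dot products, the defining identity <Ax, y> = <x, A^* y> gives (Ax)^T y = x^T (A^*) y, i.e. x^T A^T y = x^T (A^*) y. Since this holds for all x, y, we must have A^* = A^T. Therefore
A^* =
[[2, -1],
 [2, 0]].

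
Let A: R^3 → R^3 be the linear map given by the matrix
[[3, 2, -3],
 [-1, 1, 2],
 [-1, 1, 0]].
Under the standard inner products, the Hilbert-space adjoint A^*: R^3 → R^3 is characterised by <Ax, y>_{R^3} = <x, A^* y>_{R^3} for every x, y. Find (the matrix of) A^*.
A^* = A^T =
[[3, -1, -1],
 [2, 1, 1],
 [-3, 2, 0]]

For real matrices with standard dot products, the defining identity <Ax, y> = <x, A^* y> gives (Ax)^T y = x^T (A^*) y, i.e. x^T A^T y = x^T (A^*) y. Since this holds for all x, y, we must have A^* = A^T. Therefore
A^* =
[[3, -1, -1],
 [2, 1, 1],
 [-3, 2, 0]].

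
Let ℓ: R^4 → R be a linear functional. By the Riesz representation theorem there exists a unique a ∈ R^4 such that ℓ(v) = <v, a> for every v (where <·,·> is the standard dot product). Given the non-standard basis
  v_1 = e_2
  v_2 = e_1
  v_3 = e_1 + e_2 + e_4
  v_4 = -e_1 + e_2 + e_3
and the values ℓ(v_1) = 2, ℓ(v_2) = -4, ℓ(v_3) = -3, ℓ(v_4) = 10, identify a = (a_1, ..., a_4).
a = (-4, 2, 4, -1)

Write a = (a_1, ..., a_4) in the standard basis. For each basis vector v_i, ℓ(v_i) = <v_i, a> is a linear equation in the a_j's. Collect the n equations into a matrix system V a = ℓ, where row i of V is v_i (expressed in the standard basis). Since V is invertible (lower-triangular with 1s on the diagonal, up to permutation), solve by back-substitution:
  V =
[[0, 1, 0, 0],
 [1, 0, 0, 0],
 [1, 1, 0, 1],
 [-1, 1, 1, 0]]
  V a = (2, -4, -3, 10)
Solving gives a = (-4, 2, 4, -1).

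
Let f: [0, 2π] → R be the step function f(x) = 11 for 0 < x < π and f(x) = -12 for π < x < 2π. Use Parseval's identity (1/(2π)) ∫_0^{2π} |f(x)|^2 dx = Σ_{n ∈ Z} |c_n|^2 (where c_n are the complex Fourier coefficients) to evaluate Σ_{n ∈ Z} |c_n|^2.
Σ |c_n|^2 = 265/2

Parseval equates the L^2 energy of f (normalised by 1/(2π)) with the ℓ^2 sum of its Fourier coefficients: (1/(2π)) ∫_0^{2π} |f|^2 = Σ |c_n|^2.
Compute the left side: (1/(2π)) [∫_0^π 11^2 dx + ∫_π^{2π} (-12)^2 dx] = (1/(2π)) · (121π + 144π) = (121 + 144)/2 = 265/2.
So Σ_{n ∈ Z} |c_n|^2 = 265/2.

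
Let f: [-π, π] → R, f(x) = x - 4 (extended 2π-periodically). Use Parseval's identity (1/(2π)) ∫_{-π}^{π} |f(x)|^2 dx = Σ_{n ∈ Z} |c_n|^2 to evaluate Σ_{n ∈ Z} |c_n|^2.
Σ |c_n|^2 = π^2/3 + 16

Expand and integrate term by term over [-π, π]:
  ∫ (x)^2 dx = 1·(2π^3/3); ∫ 2·1·(-4)·x dx = 0 (odd integrand); ∫ (-4)^2 dx = 16·2π.
So (1/(2π)) ∫_{-π}^{π} (x - 4)^2 dx = 1π^2/3 + 16 = π^2/3 + 16.
Parseval ⇒ Σ |c_n|^2 = π^2/3 + 16.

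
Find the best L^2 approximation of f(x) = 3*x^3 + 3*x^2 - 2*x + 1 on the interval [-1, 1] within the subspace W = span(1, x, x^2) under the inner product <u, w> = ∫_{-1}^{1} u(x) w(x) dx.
g(x) = 3*x^2 - x/5 + 1

The best approximation g ∈ W is the orthogonal projection of f onto W. Writing g = a_0 + a_1 x + a_2 x^2, the coefficients solve the normal equations G · a = b where
  G_{ij} = <φ_i, φ_j> and b_i = <f, φ_i>, with φ_0 = 1, φ_1 = x, φ_2 = x^2.
G =
  [2, 0, 2/3]
  [0, 2/3, 0]
  [2/3, 0, 2/5],
b = (4, -2/15, 28/15).
Solving gives a_0 = 1, a_1 = -1/5, a_2 = 3, so
  g(x) = 3*x^2 - x/5 + 1.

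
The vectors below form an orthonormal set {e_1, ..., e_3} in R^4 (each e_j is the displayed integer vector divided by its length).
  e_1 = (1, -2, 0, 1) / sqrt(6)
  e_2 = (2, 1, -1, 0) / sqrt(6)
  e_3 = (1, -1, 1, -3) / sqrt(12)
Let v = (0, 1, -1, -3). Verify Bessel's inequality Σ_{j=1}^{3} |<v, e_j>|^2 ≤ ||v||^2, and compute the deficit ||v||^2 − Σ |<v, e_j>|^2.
Σ |<v, e_j>|^2 = 107/12; ||v||^2 = 11; deficit = 25/12

Write each e_j = u_j / sqrt(<u_j, u_j>) where u_j is the displayed integer vector. Then <v, e_j> = <v, u_j> / sqrt(<u_j, u_j>), so |<v, e_j>|^2 = <v, u_j>^2 / <u_j, u_j>.
Coefficients: <v, e_1> = -5/sqrt(6), <v, e_2> = 2/sqrt(6), <v, e_3> = 7/sqrt(12).
Square and sum: Σ |<v, e_j>|^2 = 107/12.
Compute ||v||^2 = v·v = 11.
Deficit = 11 − 107/12 = 25/12 ≥ 0, confirming Bessel's inequality. (The deficit equals ||v − Σ <v,e_j> e_j||^2, the squared distance from v to span{e_j}.)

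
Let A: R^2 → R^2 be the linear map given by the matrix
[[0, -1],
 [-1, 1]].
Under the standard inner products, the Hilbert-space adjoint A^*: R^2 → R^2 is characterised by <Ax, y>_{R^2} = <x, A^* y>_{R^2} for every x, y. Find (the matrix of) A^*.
A^* = A^T =
[[0, -1],
 [-1, 1]]

For real matrices with standard dot products, the defining identity <Ax, y> = <x, A^* y> gives (Ax)^T y = x^T (A^*) y, i.e. x^T A^T y = x^T (A^*) y. Since this holds for all x, y, we must have A^* = A^T. Therefore
A^* =
[[0, -1],
 [-1, 1]].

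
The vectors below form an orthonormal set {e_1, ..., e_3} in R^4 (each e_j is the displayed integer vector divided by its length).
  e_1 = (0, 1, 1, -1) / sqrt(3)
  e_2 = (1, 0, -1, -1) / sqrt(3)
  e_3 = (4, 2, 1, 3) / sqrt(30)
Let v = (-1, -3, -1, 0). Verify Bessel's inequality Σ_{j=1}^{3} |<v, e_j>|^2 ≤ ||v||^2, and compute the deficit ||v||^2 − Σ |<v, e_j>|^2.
Σ |<v, e_j>|^2 = 281/30; ||v||^2 = 11; deficit = 49/30

Write each e_j = u_j / sqrt(<u_j, u_j>) where u_j is the displayed integer vector. Then <v, e_j> = <v, u_j> / sqrt(<u_j, u_j>), so |<v, e_j>|^2 = <v, u_j>^2 / <u_j, u_j>.
Coefficients: <v, e_1> = -4/sqrt(3), <v, e_2> = 0/sqrt(3), <v, e_3> = -11/sqrt(30).
Square and sum: Σ |<v, e_j>|^2 = 281/30.
Compute ||v||^2 = v·v = 11.
Deficit = 11 − 281/30 = 49/30 ≥ 0, confirming Bessel's inequality. (The deficit equals ||v − Σ <v,e_j> e_j||^2, the squared distance from v to span{e_j}.)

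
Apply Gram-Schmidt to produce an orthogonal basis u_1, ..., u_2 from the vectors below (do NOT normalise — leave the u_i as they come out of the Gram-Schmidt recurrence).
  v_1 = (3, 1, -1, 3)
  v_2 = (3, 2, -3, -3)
Orthogonal basis:
  u_1 = (3, 1, -1, 3)
  u_2 = (9/4, 7/4, -11/4, -15/4)

Apply the Gram-Schmidt recurrence
  u_1 = v_1
  u_i = v_i − Σ_{j<i} ((v_i · u_j) / (u_j · u_j)) · u_j.

Step by step this gives:
  u_1 = (3, 1, -1, 3)
  u_2 = (9/4, 7/4, -11/4, -15/4)

Orthogonality check:
  u_2 · u_1 = 0 (should be 0)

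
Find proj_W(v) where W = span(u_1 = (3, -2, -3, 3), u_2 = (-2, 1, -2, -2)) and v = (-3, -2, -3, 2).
proj_W(v) = (2/339, -30/113, -1066/339, 2/339)

Set up U = [u_1 | ... | u_2] ∈ R^(4×2). The projector onto W = col(U) is P = U (U^T U)^(-1) U^T.
Compute U^T U =
  [31, -8]
  [-8, 13],
and U^T v = (10, 6).
Solve U^T U · c = U^T v for the coefficients: c = (178/339, 266/339). The projection is proj_W(v) = U c.
Check: (v - proj_W(v)) · u_1 = 0  (should be 0).
Check: (v - proj_W(v)) · u_2 = 0  (should be 0).
Result: proj_W(v) = (2/339, -30/113, -1066/339, 2/339).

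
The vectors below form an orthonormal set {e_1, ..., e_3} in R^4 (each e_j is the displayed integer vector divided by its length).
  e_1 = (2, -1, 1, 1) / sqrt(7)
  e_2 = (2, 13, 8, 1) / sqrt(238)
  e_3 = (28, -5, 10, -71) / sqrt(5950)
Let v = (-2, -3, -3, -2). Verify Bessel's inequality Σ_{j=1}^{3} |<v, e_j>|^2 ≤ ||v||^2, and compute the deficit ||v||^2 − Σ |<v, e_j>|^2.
Σ |<v, e_j>|^2 = 4549/175; ||v||^2 = 26; deficit = 1/175

Write each e_j = u_j / sqrt(<u_j, u_j>) where u_j is the displayed integer vector. Then <v, e_j> = <v, u_j> / sqrt(<u_j, u_j>), so |<v, e_j>|^2 = <v, u_j>^2 / <u_j, u_j>.
Coefficients: <v, e_1> = -6/sqrt(7), <v, e_2> = -69/sqrt(238), <v, e_3> = 71/sqrt(5950).
Square and sum: Σ |<v, e_j>|^2 = 4549/175.
Compute ||v||^2 = v·v = 26.
Deficit = 26 − 4549/175 = 1/175 ≥ 0, confirming Bessel's inequality. (The deficit equals ||v − Σ <v,e_j> e_j||^2, the squared distance from v to span{e_j}.)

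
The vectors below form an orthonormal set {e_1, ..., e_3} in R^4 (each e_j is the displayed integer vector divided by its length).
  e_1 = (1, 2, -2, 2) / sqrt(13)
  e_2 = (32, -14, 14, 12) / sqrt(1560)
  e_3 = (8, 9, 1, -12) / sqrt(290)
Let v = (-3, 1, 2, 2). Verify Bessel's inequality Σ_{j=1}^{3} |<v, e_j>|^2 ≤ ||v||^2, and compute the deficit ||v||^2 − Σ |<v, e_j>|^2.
Σ |<v, e_j>|^2 = 605/87; ||v||^2 = 18; deficit = 961/87

Write each e_j = u_j / sqrt(<u_j, u_j>) where u_j is the displayed integer vector. Then <v, e_j> = <v, u_j> / sqrt(<u_j, u_j>), so |<v, e_j>|^2 = <v, u_j>^2 / <u_j, u_j>.
Coefficients: <v, e_1> = -1/sqrt(13), <v, e_2> = -58/sqrt(1560), <v, e_3> = -37/sqrt(290).
Square and sum: Σ |<v, e_j>|^2 = 605/87.
Compute ||v||^2 = v·v = 18.
Deficit = 18 − 605/87 = 961/87 ≥ 0, confirming Bessel's inequality. (The deficit equals ||v − Σ <v,e_j> e_j||^2, the squared distance from v to span{e_j}.)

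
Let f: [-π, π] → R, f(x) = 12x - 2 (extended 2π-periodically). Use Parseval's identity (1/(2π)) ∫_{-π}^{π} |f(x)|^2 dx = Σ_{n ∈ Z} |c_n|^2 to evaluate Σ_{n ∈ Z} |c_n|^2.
Σ |c_n|^2 = 48π^2 + 4

Expand and integrate term by term over [-π, π]:
  ∫ (12x)^2 dx = 144·(2π^3/3); ∫ 2·12·(-2)·x dx = 0 (odd integrand); ∫ (-2)^2 dx = 4·2π.
So (1/(2π)) ∫_{-π}^{π} (12x - 2)^2 dx = 144π^2/3 + 4 = 48π^2 + 4.
Parseval ⇒ Σ |c_n|^2 = 48π^2 + 4.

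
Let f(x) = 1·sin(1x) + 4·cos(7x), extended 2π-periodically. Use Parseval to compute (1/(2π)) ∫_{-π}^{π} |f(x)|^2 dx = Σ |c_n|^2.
Σ |c_n|^2 = 17/2

Expand |f|^2 and use orthogonality of {sin(nx), cos(mx)} on [-π, π]:
  ∫_{-π}^{π} sin(nx)^2 dx = π, ∫ cos(mx)^2 dx = π, and cross terms integrate to 0.
So ∫_{-π}^{π} f(x)^2 dx = 1^2 · π + 4^2 · π = (1 + 16)π.
Divide by 2π: (1 + 16)/2 = 17/2.
By Parseval, this equals Σ |c_n|^2.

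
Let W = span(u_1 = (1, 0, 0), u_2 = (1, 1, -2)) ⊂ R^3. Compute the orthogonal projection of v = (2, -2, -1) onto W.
proj_W(v) = (2, 0, 0)

Set up U = [u_1 | ... | u_2] ∈ R^(3×2). The projector onto W = col(U) is P = U (U^T U)^(-1) U^T.
Compute U^T U =
  [1, 1]
  [1, 6],
and U^T v = (2, 2).
Solve U^T U · c = U^T v for the coefficients: c = (2, 0). The projection is proj_W(v) = U c.
Check: (v - proj_W(v)) · u_1 = 0  (should be 0).
Check: (v - proj_W(v)) · u_2 = 0  (should be 0).
Result: proj_W(v) = (2, 0, 0).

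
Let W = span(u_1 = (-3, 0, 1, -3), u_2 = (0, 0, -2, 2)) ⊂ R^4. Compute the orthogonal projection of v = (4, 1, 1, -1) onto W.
proj_W(v) = (36/11, 0, 23/11, 1/11)

Set up U = [u_1 | ... | u_2] ∈ R^(4×2). The projector onto W = col(U) is P = U (U^T U)^(-1) U^T.
Compute U^T U =
  [19, -8]
  [-8, 8],
and U^T v = (-8, -4).
Solve U^T U · c = U^T v for the coefficients: c = (-12/11, -35/22). The projection is proj_W(v) = U c.
Check: (v - proj_W(v)) · u_1 = 0  (should be 0).
Check: (v - proj_W(v)) · u_2 = 0  (should be 0).
Result: proj_W(v) = (36/11, 0, 23/11, 1/11).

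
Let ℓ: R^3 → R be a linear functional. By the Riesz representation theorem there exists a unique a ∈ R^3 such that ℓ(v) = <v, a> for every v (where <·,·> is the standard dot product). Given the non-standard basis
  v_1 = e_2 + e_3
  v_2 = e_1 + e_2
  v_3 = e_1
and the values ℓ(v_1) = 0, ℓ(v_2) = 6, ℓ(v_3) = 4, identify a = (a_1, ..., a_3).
a = (4, 2, -2)

Write a = (a_1, ..., a_3) in the standard basis. For each basis vector v_i, ℓ(v_i) = <v_i, a> is a linear equation in the a_j's. Collect the n equations into a matrix system V a = ℓ, where row i of V is v_i (expressed in the standard basis). Since V is invertible (lower-triangular with 1s on the diagonal, up to permutation), solve by back-substitution:
  V =
[[0, 1, 1],
 [1, 1, 0],
 [1, 0, 0]]
  V a = (0, 6, 4)
Solving gives a = (4, 2, -2).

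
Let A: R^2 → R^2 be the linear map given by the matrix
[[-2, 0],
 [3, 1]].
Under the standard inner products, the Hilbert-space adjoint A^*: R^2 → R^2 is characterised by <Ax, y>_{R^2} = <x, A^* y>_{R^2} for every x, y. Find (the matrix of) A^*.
A^* = A^T =
[[-2, 3],
 [0, 1]]

For real matrices with standard dot products, the defining identity <Ax, y> = <x, A^* y> gives (Ax)^T y = x^T (A^*) y, i.e. x^T A^T y = x^T (A^*) y. Since this holds for all x, y, we must have A^* = A^T. Therefore
A^* =
[[-2, 3],
 [0, 1]].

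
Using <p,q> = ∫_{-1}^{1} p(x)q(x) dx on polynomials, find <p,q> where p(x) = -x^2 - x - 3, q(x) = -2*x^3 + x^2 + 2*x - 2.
<p,q> = 52/5

Expand the product: p(x)·q(x) = 2*x^5 + x^4 + 3*x^3 - 3*x^2 - 4*x + 6.
∫_{-1}^{1} of each monomial x^k gives [2/(k+1) if k even, 0 if k odd]. Integrating term-by-term (or equivalently evaluating the antiderivative F(x) = x^6/3 + x^5/5 + 3*x^4/4 - x^3 - 2*x^2 + 6*x at the endpoints):
  F(1) − F(−1) = 257/60 − (-367/60) = 52/5.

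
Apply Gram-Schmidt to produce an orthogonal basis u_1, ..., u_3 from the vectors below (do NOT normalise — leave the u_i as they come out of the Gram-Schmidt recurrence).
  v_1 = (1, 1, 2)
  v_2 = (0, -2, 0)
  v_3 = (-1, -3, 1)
Orthogonal basis:
  u_1 = (1, 1, 2)
  u_2 = (1/3, -5/3, 2/3)
  u_3 = (-6/5, 0, 3/5)

Apply the Gram-Schmidt recurrence
  u_1 = v_1
  u_i = v_i − Σ_{j<i} ((v_i · u_j) / (u_j · u_j)) · u_j.

Step by step this gives:
  u_1 = (1, 1, 2)
  u_2 = (1/3, -5/3, 2/3)
  u_3 = (-6/5, 0, 3/5)

Orthogonality check:
  u_2 · u_1 = 0 (should be 0)
  u_3 · u_1 = 0 (should be 0)
  u_3 · u_2 = 0 (should be 0)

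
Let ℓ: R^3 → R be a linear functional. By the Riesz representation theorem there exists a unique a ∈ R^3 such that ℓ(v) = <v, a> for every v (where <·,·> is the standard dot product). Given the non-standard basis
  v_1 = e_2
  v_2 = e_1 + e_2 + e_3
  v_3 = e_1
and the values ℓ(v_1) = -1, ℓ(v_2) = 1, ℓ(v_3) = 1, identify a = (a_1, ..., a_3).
a = (1, -1, 1)

Write a = (a_1, ..., a_3) in the standard basis. For each basis vector v_i, ℓ(v_i) = <v_i, a> is a linear equation in the a_j's. Collect the n equations into a matrix system V a = ℓ, where row i of V is v_i (expressed in the standard basis). Since V is invertible (lower-triangular with 1s on the diagonal, up to permutation), solve by back-substitution:
  V =
[[0, 1, 0],
 [1, 1, 1],
 [1, 0, 0]]
  V a = (-1, 1, 1)
Solving gives a = (1, -1, 1).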